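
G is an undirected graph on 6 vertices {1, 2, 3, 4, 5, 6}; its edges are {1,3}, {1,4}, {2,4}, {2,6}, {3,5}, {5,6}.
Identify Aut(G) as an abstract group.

G is 2-regular and connected on 6 vertices, i.e. the cycle C_6. The automorphisms of the 6-cycle are exactly the symmetries of a regular 6-gon: the dihedral group D_6, |D_6| = 12.

D_6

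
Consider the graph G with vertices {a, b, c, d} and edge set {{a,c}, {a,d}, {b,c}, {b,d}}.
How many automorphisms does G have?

Every vertex has degree 2 and the graph is connected, so G is the 4-cycle C_4. The automorphisms of the 4-cycle are exactly the symmetries of a regular 4-gon: the dihedral group D_4, |D_4| = 8.

8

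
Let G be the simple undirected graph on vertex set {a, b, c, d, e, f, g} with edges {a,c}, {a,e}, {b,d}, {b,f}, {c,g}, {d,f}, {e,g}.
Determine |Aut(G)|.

48

G has two connected components, {a, c, e, g} and {b, d, f}; each is 2-regular, so G = C_4 ⊔ C_3. No automorphism exchanges components of different sizes, hence Aut(G) is the direct product D_3 × D_4, order 48.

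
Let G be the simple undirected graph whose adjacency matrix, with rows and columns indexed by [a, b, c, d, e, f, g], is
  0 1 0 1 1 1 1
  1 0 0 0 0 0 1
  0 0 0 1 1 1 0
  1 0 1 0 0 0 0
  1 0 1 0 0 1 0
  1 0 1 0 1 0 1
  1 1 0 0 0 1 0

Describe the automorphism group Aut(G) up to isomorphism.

the trivial group

The degree sequence is [5, 2, 3, 2, 3, 4, 3]. Checking the degree-preserving permutations of the vertex set shows that none except the identity preserves every edge, so Aut(G) is trivial.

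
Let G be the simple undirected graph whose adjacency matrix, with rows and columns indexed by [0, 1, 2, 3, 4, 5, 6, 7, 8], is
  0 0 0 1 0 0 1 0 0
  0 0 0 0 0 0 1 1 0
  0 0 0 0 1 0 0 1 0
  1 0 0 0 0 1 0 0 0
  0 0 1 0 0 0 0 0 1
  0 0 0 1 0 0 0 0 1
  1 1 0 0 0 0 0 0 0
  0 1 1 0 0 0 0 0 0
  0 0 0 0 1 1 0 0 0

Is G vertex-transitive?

G is 2-regular and connected on 9 vertices, i.e. the cycle C_9. C_9 has 9 rotations and 9 reflections, so Aut(C_9) ≅ D_9 of order 18. Under this action every vertex can be carried to every other, so G is vertex-transitive.

Yes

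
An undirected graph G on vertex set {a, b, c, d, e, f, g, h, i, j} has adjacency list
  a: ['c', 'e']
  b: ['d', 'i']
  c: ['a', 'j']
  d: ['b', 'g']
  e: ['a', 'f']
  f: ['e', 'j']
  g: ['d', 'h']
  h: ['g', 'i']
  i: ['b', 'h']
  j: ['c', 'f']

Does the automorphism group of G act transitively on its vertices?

G has two connected components, {a, c, e, f, j} and {b, d, g, h, i}; each is 2-regular, so G = C_5 ⊔ C_5. Aut of a disjoint union of two copies of C_5 is the wreath product D_5 ≀ Z_2, of order 2·10² = 200. Under this action every vertex can be carried to every other, so G is vertex-transitive.

Yes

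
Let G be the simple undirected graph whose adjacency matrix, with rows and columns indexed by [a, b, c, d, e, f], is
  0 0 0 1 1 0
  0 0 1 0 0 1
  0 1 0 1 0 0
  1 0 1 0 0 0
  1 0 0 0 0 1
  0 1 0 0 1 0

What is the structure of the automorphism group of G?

Every vertex has degree 2 and the graph is connected, so G is the 6-cycle C_6. The automorphisms of the 6-cycle are exactly the symmetries of a regular 6-gon: the dihedral group D_6, |D_6| = 12.

D_6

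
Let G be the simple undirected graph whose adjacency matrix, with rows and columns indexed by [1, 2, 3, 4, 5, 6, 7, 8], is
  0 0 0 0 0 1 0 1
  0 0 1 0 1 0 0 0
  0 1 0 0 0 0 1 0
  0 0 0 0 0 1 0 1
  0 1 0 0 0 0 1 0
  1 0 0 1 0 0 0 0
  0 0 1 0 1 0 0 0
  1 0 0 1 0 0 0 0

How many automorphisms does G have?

128

G has two connected components, {2, 3, 5, 7} and {1, 4, 6, 8}; each is 2-regular, so G = C_4 ⊔ C_4. With two isomorphic components, Aut(G) = Aut(C_4) ≀ S_2 = (D_4 × D_4) ⋊ Z_2: permute each cycle by D_4, then optionally swap the two cycles. Order 2·(2·4)² = 128.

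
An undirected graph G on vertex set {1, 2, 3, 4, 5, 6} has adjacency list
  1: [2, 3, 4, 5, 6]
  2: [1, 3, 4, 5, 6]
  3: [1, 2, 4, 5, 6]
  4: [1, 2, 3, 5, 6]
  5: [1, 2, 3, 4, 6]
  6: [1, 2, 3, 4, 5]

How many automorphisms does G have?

All 6 vertices are pairwise adjacent: G = K_6. Every bijection on the vertex set is an automorphism of K_6; hence Aut(K_6) ≅ S_6, order 720.

720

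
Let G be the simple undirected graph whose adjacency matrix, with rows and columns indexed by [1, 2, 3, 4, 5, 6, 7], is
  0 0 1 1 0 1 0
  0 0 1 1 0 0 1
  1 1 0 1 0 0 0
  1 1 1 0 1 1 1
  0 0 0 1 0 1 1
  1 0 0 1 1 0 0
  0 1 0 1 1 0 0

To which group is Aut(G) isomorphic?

Vertex 4 is the unique vertex of degree 6; the remaining 6 vertices each have degree 3 and induce a cycle, so G is the wheel on 7 vertices with hub 4. Every automorphism fixes the hub and acts on the rim 6-cycle, so Aut(G) ≅ Aut(C_6) = D_6 of order 12.

D_6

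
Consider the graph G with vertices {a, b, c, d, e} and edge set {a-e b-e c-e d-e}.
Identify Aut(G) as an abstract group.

S_4

Vertex e has degree 4 and every other vertex has degree 1, so G is the star K_{1,4} with centre e. Any automorphism fixes the centre and permutes the 4 leaves freely, so Aut(G) ≅ S_4 of order 4! = 24.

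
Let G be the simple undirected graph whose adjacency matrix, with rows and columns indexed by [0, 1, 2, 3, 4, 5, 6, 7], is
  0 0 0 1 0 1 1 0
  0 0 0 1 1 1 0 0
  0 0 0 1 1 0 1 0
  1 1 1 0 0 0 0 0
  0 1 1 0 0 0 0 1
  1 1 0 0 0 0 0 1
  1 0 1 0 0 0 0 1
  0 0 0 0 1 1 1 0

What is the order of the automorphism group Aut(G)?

G is 3-regular and bipartite on 2^3 = 8 vertices with girth 4; it is the hypercube graph Q_3. The symmetry group of the 3-cube is the hyperoctahedral group B_3 = Z_2 ≀ S_3, of order 2^3·3! = 48.

48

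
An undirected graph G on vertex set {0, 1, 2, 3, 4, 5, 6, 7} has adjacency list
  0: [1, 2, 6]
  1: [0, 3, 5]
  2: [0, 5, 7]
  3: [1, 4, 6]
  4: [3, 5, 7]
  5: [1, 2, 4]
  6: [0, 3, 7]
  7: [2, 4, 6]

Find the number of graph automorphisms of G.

G is 3-regular and bipartite on 2^3 = 8 vertices with girth 4; it is the hypercube graph Q_3. The symmetry group of the 3-cube is the hyperoctahedral group B_3 = Z_2 ≀ S_3, of order 2^3·3! = 48.

48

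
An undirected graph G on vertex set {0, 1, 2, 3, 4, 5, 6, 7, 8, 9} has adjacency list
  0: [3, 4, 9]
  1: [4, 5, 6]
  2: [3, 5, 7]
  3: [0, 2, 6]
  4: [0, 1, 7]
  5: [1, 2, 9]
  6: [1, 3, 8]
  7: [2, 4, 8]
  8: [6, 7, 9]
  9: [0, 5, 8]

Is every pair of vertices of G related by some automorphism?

G is 3-regular on 10 vertices with no triangles and no 4-cycles (girth 5): this is the Petersen graph. Viewing the Petersen graph as the Kneser graph K(5,2) — vertices are 2-subsets of {1,…,5}, edges join disjoint pairs — its automorphisms are exactly the permutations of the 5-element set, so Aut ≅ S_5 of order 120. Under this action every vertex can be carried to every other, so G is vertex-transitive.

Yes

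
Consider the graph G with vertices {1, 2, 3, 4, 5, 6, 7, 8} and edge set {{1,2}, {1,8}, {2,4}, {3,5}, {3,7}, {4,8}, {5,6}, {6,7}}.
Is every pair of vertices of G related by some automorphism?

G has two connected components, {3, 5, 6, 7} and {1, 2, 4, 8}; each is 2-regular, so G = C_4 ⊔ C_4. Aut of a disjoint union of two copies of C_4 is the wreath product D_4 ≀ Z_2, of order 2·8² = 128. This group acts transitively on the 8 vertices.

Yes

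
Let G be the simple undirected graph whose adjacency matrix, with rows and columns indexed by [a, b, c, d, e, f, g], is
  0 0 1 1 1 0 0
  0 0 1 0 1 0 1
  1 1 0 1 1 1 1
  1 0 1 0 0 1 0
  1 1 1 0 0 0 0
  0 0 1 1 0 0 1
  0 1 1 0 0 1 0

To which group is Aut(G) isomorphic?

the dihedral group of order 12

Vertex c is the unique vertex of degree 6; the remaining 6 vertices each have degree 3 and induce a cycle, so G is the wheel on 7 vertices with hub c. Every automorphism fixes the hub and acts on the rim 6-cycle, so Aut(G) ≅ Aut(C_6) = D_6 of order 12.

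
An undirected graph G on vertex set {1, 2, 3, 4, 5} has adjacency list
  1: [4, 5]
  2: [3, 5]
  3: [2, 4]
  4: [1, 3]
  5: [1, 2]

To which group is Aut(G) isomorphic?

the dihedral group of order 10

Every vertex has degree 2 and the graph is connected, so G is the 5-cycle C_5. C_5 has 5 rotations and 5 reflections, so Aut(C_5) ≅ D_5 of order 10.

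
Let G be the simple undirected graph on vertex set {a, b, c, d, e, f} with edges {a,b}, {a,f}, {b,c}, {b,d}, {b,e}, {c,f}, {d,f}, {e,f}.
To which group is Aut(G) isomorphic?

The vertices split by degree into {b, f} (degree 4) and {a, c, d, e} (degree 2); every edge runs between the two parts, so G is the complete bipartite graph K_{2,4}. The parts have unequal sizes, so no automorphism swaps them; each part is permuted independently, giving S_4 × S_2 of order 4!·2! = 48.

S_4 × S_2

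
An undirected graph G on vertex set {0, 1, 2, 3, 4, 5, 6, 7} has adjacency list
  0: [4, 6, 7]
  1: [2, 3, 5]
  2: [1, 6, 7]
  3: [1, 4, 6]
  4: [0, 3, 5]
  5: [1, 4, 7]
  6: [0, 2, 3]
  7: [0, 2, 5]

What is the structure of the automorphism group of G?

G is 3-regular and bipartite on 2^3 = 8 vertices with girth 4; it is the hypercube graph Q_3. The symmetry group of the 3-cube is the hyperoctahedral group B_3 = Z_2 ≀ S_3, of order 2^3·3! = 48.

the hyperoctahedral group B_3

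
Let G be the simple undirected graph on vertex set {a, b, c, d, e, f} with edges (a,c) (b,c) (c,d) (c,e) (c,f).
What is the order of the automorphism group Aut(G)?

Vertex c has degree 5 and every other vertex has degree 1, so G is the star K_{1,5} with centre c. The 5 leaves are pairwise interchangeable while the centre is fixed, giving Aut(G) = S_5.

120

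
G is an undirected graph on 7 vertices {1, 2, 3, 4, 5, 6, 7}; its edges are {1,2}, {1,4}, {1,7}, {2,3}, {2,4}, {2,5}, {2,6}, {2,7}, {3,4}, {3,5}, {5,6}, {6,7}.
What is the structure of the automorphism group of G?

Vertex 2 is the unique vertex of degree 6; the remaining 6 vertices each have degree 3 and induce a cycle, so G is the wheel on 7 vertices with hub 2. Every automorphism fixes the hub and acts on the rim 6-cycle, so Aut(G) ≅ Aut(C_6) = D_6 of order 12.

D_6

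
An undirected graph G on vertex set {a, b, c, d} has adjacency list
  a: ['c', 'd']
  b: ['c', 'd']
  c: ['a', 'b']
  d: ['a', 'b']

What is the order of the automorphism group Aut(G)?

G is 2-regular and bipartite on 2^2 = 4 vertices with girth 4; it is the hypercube graph Q_2. The symmetry group of the 2-cube is the hyperoctahedral group B_2 = Z_2 ≀ S_2, of order 2^2·2! = 8.

8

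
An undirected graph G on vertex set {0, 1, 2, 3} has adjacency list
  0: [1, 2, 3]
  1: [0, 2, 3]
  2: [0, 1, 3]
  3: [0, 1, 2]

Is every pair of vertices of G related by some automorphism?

Yes

All 4 vertices are pairwise adjacent: G = K_4. Every bijection on the vertex set is an automorphism of K_4; hence Aut(K_4) ≅ S_4, order 24. Under this action every vertex can be carried to every other, so G is vertex-transitive.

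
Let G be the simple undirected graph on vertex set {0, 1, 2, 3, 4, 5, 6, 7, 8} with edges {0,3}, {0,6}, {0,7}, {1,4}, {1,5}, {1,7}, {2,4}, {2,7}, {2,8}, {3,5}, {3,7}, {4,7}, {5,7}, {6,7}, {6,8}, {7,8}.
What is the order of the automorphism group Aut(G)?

Vertex 7 is the unique vertex of degree 8; the remaining 8 vertices each have degree 3 and induce a cycle, so G is the wheel on 9 vertices with hub 7. With the hub fixed, the remaining symmetry is that of the rim cycle C_8, giving the dihedral group D_8.

16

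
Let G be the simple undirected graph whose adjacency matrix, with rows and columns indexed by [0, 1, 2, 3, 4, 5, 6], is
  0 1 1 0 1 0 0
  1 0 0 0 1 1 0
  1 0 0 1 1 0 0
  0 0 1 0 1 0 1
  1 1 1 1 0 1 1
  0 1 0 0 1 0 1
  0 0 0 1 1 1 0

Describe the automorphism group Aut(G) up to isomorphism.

D_6

Vertex 4 is the unique vertex of degree 6; the remaining 6 vertices each have degree 3 and induce a cycle, so G is the wheel on 7 vertices with hub 4. Every automorphism fixes the hub and acts on the rim 6-cycle, so Aut(G) ≅ Aut(C_6) = D_6 of order 12.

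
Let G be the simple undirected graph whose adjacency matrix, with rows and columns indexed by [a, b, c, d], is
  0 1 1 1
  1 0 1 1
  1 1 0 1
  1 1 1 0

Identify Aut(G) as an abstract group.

All 4 vertices are pairwise adjacent: G = K_4. Any permutation of the 4 vertices preserves K_4, so Aut(K_4) = S_4 of order 4! = 24.

S_4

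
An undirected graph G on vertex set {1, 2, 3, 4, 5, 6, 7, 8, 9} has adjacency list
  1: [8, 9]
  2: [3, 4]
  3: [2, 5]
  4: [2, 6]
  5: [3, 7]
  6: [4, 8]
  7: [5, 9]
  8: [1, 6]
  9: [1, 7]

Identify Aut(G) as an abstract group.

the dihedral group of order 18

Every vertex has degree 2 and the graph is connected, so G is the 9-cycle C_9. C_9 has 9 rotations and 9 reflections, so Aut(C_9) ≅ D_9 of order 18.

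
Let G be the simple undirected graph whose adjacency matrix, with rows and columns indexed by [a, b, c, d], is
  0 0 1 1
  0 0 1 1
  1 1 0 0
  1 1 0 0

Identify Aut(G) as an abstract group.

G is 2-regular and bipartite with parts {c, d} and {a, b} (each part is independent and every cross-pair is an edge), so G = K_{2,2}. Aut(K_{2,2}) is the wreath product S_2 ≀ Z_2: permute within each part, then optionally swap the parts; |Aut| = 2·(2!)² = 8.

S_2 ≀ Z_2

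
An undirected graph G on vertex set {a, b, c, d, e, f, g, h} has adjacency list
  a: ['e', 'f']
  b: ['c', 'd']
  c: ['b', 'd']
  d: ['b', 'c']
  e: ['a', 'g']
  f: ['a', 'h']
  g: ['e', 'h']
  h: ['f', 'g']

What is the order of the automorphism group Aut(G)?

G has two connected components, {a, e, f, g, h} and {b, c, d}; each is 2-regular, so G = C_5 ⊔ C_3. No automorphism exchanges components of different sizes, hence Aut(G) is the direct product D_5 × D_3, order 60.

60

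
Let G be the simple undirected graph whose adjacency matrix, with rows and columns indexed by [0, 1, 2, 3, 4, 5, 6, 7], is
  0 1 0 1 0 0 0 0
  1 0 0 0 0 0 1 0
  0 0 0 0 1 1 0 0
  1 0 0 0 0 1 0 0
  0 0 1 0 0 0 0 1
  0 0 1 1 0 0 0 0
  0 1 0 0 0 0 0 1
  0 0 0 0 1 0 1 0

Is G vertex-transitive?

Every vertex has degree 2 and the graph is connected, so G is the 8-cycle C_8. The automorphisms of the 8-cycle are exactly the symmetries of a regular 8-gon: the dihedral group D_8, |D_8| = 16. This group acts transitively on the 8 vertices.

Yes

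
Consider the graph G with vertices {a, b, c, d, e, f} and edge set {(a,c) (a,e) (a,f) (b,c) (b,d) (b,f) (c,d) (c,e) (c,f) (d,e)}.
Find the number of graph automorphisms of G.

Vertex c is the unique vertex of degree 5; the remaining 5 vertices each have degree 3 and induce a cycle, so G is the wheel on 6 vertices with hub c. With the hub fixed, the remaining symmetry is that of the rim cycle C_5, giving the dihedral group D_5.

10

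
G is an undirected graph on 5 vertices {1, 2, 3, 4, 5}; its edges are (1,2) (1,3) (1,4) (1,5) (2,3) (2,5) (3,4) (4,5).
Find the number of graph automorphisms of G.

8

Vertex 1 is the unique vertex of degree 4; the remaining 4 vertices each have degree 3 and induce a cycle, so G is the wheel on 5 vertices with hub 1. With the hub fixed, the remaining symmetry is that of the rim cycle C_4, giving the dihedral group D_4.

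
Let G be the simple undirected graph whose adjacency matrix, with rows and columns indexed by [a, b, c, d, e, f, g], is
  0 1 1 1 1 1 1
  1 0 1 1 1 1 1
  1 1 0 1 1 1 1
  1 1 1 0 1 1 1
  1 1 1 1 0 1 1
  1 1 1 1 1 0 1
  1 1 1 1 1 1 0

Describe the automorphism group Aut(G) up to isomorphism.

All 7 vertices are pairwise adjacent: G = K_7. Any permutation of the 7 vertices preserves K_7, so Aut(K_7) = S_7 of order 7! = 5040.

the symmetric group on 7 letters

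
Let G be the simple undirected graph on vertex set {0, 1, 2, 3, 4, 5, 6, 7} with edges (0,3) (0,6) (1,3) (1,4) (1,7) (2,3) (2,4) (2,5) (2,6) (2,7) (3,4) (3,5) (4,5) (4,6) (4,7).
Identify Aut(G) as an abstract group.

The degree sequence is [2, 3, 5, 5, 6, 3, 3, 3]. Checking the degree-preserving permutations of the vertex set shows that none except the identity preserves every edge, so Aut(G) is trivial.

1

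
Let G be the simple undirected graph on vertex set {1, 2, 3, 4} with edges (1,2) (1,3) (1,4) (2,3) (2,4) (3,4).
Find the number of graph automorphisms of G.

All 4 vertices are pairwise adjacent: G = K_4. Every bijection on the vertex set is an automorphism of K_4; hence Aut(K_4) ≅ S_4, order 24.

24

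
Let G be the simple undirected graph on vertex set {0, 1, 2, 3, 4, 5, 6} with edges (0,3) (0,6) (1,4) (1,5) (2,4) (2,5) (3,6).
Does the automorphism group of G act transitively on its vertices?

No

G has two connected components, {1, 2, 4, 5} and {0, 3, 6}; each is 2-regular, so G = C_4 ⊔ C_3. The orbit of 0 under Aut(G) is {0, 3, 6}, which does not contain 1, so G is not vertex-transitive.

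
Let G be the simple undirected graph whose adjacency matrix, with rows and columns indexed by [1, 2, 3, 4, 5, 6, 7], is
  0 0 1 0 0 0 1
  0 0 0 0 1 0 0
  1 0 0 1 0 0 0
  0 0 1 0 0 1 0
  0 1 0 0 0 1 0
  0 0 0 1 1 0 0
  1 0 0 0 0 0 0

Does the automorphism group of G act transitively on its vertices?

No

Automorphisms preserve degree, but G has vertices of degree 1 and vertices of degree 2; no automorphism maps one to the other, so G is not vertex-transitive.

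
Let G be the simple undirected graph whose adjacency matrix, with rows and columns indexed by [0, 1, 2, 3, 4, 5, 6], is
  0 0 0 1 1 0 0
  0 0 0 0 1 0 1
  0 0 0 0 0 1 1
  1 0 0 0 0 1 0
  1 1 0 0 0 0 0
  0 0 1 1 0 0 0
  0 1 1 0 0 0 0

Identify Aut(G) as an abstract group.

Every vertex has degree 2 and the graph is connected, so G is the 7-cycle C_7. The automorphisms of the 7-cycle are exactly the symmetries of a regular 7-gon: the dihedral group D_7, |D_7| = 14.

the dihedral group of order 14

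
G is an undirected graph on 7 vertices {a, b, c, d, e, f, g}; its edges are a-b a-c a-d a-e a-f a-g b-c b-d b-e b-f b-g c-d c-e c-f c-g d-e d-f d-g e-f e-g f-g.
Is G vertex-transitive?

Every vertex has degree 6, so G is the complete graph K_7. Any permutation of the 7 vertices preserves K_7, so Aut(K_7) = S_7 of order 7! = 5040. Under this action every vertex can be carried to every other, so G is vertex-transitive.

Yes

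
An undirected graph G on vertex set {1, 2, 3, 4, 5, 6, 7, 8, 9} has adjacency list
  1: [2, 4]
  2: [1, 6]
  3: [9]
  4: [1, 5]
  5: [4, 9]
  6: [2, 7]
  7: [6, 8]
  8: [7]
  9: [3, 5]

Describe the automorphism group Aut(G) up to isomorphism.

The degree sequence is [2, 2, 1, 2, 2, 2, 2, 1, 2]; the two degree-1 vertices 3 and 8 are the ends of a path, so G = P_9. The only nontrivial automorphism of a path is the end-to-end reflection, so Aut(G) ≅ Z_2.

C_2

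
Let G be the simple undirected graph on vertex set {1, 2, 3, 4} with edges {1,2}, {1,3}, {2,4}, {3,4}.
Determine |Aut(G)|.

8

G is 2-regular and bipartite on 2^2 = 4 vertices with girth 4; it is the hypercube graph Q_2. The symmetry group of the 2-cube is the hyperoctahedral group B_2 = Z_2 ≀ S_2, of order 2^2·2! = 8.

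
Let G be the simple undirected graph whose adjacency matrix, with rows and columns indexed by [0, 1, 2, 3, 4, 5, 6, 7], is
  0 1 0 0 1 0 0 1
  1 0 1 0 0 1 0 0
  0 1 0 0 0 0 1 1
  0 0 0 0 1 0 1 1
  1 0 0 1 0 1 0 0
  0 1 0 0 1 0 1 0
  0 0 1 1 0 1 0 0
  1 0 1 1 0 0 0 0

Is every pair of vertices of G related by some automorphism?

Yes

G is 3-regular and bipartite on 2^3 = 8 vertices with girth 4; it is the hypercube graph Q_3. The symmetry group of the 3-cube is the hyperoctahedral group B_3 = Z_2 ≀ S_3, of order 2^3·3! = 48. This group acts transitively on the 8 vertices.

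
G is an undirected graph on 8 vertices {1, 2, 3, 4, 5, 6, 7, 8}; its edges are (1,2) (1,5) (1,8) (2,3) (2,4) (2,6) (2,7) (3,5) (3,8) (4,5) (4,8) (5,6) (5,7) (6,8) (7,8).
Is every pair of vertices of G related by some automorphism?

No

Automorphisms preserve degree, but G has vertices of degree 3 and vertices of degree 5; no automorphism maps one to the other, so G is not vertex-transitive.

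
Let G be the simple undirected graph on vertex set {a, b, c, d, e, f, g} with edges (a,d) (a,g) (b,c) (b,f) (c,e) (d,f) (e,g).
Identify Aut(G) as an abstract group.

G is 2-regular and connected on 7 vertices, i.e. the cycle C_7. C_7 has 7 rotations and 7 reflections, so Aut(C_7) ≅ D_7 of order 14.

the dihedral group of order 14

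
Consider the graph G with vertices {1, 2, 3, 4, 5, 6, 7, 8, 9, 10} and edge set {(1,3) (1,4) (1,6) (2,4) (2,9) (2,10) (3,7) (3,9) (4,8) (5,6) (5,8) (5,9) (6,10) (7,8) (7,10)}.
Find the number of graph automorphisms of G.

G is 3-regular on 10 vertices with no triangles and no 4-cycles (girth 5): this is the Petersen graph. Viewing the Petersen graph as the Kneser graph K(5,2) — vertices are 2-subsets of {1,…,5}, edges join disjoint pairs — its automorphisms are exactly the permutations of the 5-element set, so Aut ≅ S_5 of order 120.

120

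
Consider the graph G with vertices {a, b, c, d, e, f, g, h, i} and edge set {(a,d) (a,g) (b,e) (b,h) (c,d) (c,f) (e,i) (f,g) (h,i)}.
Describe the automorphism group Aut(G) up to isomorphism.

G has two connected components, {a, c, d, f, g} and {b, e, h, i}; each is 2-regular, so G = C_5 ⊔ C_4. The components are non-isomorphic (different sizes), so Aut(G) = Aut(C_5) × Aut(C_4) = D_5 × D_4 of order 10·8 = 80.

D_5 × D_4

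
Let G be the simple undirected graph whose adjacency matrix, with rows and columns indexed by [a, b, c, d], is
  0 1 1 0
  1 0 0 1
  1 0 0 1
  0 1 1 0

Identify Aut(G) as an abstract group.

the dihedral group of order 8

Every vertex has degree 2 and the graph is connected, so G is the 4-cycle C_4. C_4 has 4 rotations and 4 reflections, so Aut(C_4) ≅ D_4 of order 8.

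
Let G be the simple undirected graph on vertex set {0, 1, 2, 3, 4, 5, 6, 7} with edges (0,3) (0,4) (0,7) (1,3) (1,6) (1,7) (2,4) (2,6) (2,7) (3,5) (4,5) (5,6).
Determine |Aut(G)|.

48

G is 3-regular and bipartite on 2^3 = 8 vertices with girth 4; it is the hypercube graph Q_3. The symmetry group of the 3-cube is the hyperoctahedral group B_3 = Z_2 ≀ S_3, of order 2^3·3! = 48.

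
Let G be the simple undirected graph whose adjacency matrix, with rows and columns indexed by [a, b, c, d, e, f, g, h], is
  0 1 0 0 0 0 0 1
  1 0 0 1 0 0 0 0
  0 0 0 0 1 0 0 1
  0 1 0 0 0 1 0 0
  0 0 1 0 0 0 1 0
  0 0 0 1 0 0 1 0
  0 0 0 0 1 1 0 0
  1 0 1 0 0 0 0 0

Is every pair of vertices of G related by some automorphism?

Yes

Every vertex has degree 2 and the graph is connected, so G is the 8-cycle C_8. C_8 has 8 rotations and 8 reflections, so Aut(C_8) ≅ D_8 of order 16. This group acts transitively on the 8 vertices.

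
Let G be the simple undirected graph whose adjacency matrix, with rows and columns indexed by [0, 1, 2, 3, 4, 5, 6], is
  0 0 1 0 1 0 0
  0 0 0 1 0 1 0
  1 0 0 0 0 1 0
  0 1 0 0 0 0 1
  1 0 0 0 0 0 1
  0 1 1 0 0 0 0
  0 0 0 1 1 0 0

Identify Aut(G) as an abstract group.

the dihedral group of order 14

G is 2-regular and connected on 7 vertices, i.e. the cycle C_7. C_7 has 7 rotations and 7 reflections, so Aut(C_7) ≅ D_7 of order 14.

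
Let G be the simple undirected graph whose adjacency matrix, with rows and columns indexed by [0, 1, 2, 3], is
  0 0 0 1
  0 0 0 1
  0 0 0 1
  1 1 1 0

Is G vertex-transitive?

No

Vertex 3 is the only vertex of degree 3, so every automorphism fixes it; G is not vertex-transitive.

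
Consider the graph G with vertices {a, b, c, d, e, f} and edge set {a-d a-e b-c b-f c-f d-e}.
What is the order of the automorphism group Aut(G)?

G has two connected components, {a, d, e} and {b, c, f}; each is 2-regular, so G = C_3 ⊔ C_3. Aut of a disjoint union of two copies of C_3 is the wreath product D_3 ≀ Z_2, of order 2·6² = 72.

72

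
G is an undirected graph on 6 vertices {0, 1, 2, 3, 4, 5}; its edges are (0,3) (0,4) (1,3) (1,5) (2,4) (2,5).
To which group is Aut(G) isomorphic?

Every vertex has degree 2 and the graph is connected, so G is the 6-cycle C_6. The automorphisms of the 6-cycle are exactly the symmetries of a regular 6-gon: the dihedral group D_6, |D_6| = 12.

D_6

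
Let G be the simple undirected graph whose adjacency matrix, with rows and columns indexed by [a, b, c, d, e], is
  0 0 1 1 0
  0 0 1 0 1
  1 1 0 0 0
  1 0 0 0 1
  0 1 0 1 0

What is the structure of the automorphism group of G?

Every vertex has degree 2 and the graph is connected, so G is the 5-cycle C_5. The automorphisms of the 5-cycle are exactly the symmetries of a regular 5-gon: the dihedral group D_5, |D_5| = 10.

D_5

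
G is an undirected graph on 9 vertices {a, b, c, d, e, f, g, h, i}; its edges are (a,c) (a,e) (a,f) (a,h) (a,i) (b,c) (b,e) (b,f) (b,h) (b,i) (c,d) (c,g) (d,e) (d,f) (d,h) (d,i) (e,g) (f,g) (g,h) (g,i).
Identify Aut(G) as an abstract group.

S_4 × S_5

The vertices split by degree into {a, b, d, g} (degree 5) and {c, e, f, h, i} (degree 4); every edge runs between the two parts, so G is the complete bipartite graph K_{4,5}. Automorphisms preserve the bipartition setwise (since the parts differ in size) and act as S_4 × S_5 within it; |Aut| = 2880.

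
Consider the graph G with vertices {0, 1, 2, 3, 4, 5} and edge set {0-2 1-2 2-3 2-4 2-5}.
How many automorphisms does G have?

Vertex 2 has degree 5 and every other vertex has degree 1, so G is the star K_{1,5} with centre 2. The 5 leaves are pairwise interchangeable while the centre is fixed, giving Aut(G) = S_5.

120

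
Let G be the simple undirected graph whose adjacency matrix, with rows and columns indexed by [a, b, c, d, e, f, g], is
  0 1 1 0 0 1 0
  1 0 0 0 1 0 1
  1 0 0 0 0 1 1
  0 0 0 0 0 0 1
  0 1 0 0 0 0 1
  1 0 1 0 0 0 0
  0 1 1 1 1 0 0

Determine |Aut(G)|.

1

The degree sequence is [3, 3, 3, 1, 2, 2, 4]. Checking the degree-preserving permutations of the vertex set shows that none except the identity preserves every edge, so Aut(G) is trivial.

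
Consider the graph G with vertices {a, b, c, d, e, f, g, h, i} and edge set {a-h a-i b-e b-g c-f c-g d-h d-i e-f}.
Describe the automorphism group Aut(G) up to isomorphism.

D_5 × D_4

G has two connected components, {b, c, e, f, g} and {a, d, h, i}; each is 2-regular, so G = C_5 ⊔ C_4. The components are non-isomorphic (different sizes), so Aut(G) = Aut(C_5) × Aut(C_4) = D_5 × D_4 of order 10·8 = 80.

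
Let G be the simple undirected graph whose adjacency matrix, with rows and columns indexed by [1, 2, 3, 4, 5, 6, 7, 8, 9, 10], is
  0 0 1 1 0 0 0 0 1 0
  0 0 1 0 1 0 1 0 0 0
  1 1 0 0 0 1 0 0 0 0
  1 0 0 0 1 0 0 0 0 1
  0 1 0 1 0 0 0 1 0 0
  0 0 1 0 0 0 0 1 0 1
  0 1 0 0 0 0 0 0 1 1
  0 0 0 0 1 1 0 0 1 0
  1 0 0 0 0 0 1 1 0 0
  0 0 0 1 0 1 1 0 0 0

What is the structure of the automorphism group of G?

G is 3-regular on 10 vertices with no triangles and no 4-cycles (girth 5): this is the Petersen graph. Viewing the Petersen graph as the Kneser graph K(5,2) — vertices are 2-subsets of {1,…,5}, edges join disjoint pairs — its automorphisms are exactly the permutations of the 5-element set, so Aut ≅ S_5 of order 120.

the symmetric group S_5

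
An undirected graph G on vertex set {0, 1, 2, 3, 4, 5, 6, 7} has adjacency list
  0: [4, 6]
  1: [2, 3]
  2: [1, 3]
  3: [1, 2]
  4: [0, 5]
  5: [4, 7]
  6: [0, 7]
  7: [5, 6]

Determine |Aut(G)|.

G has two connected components, {0, 4, 5, 6, 7} and {1, 2, 3}; each is 2-regular, so G = C_5 ⊔ C_3. The components are non-isomorphic (different sizes), so Aut(G) = Aut(C_5) × Aut(C_3) = D_5 × D_3 of order 10·6 = 60.

60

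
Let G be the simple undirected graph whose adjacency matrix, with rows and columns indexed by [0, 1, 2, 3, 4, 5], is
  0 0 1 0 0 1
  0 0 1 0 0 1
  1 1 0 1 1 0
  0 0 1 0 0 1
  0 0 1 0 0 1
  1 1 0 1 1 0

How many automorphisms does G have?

48

The vertices split by degree into {2, 5} (degree 4) and {0, 1, 3, 4} (degree 2); every edge runs between the two parts, so G is the complete bipartite graph K_{2,4}. The parts have unequal sizes, so no automorphism swaps them; each part is permuted independently, giving S_2 × S_4 of order 2!·4! = 48.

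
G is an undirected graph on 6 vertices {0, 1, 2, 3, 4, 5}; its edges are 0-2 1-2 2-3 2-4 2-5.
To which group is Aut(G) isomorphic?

the symmetric group on 5 letters

Vertex 2 has degree 5 and every other vertex has degree 1, so G is the star K_{1,5} with centre 2. Any automorphism fixes the centre and permutes the 5 leaves freely, so Aut(G) ≅ S_5 of order 5! = 120.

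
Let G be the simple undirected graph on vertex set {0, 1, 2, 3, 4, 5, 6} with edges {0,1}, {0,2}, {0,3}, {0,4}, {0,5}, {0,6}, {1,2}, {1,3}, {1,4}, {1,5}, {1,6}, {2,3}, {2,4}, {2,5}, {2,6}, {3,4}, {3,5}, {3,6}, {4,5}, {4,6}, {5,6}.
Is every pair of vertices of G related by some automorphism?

All 7 vertices are pairwise adjacent: G = K_7. Any permutation of the 7 vertices preserves K_7, so Aut(K_7) = S_7 of order 7! = 5040. Under this action every vertex can be carried to every other, so G is vertex-transitive.

Yes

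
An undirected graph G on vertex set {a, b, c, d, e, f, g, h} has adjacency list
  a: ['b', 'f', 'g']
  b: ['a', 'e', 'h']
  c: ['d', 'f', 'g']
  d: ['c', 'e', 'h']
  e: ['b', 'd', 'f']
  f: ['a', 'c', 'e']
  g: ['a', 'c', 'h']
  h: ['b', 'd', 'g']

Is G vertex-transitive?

Yes

G is 3-regular and bipartite on 2^3 = 8 vertices with girth 4; it is the hypercube graph Q_3. Aut(Q_3) consists of the signed permutations of the 3 coordinate axes: 3! permutations times 2^3 sign flips, so |Aut| = 2^3·3! = 48. Under this action every vertex can be carried to every other, so G is vertex-transitive.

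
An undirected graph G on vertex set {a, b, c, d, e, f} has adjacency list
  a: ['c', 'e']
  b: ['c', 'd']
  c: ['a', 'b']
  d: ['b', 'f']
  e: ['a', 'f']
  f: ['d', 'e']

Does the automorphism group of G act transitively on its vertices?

Yes

G is 2-regular and connected on 6 vertices, i.e. the cycle C_6. C_6 has 6 rotations and 6 reflections, so Aut(C_6) ≅ D_6 of order 12. Under this action every vertex can be carried to every other, so G is vertex-transitive.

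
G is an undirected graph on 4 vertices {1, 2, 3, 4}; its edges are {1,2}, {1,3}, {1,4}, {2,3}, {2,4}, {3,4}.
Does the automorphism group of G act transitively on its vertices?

Every vertex has degree 3, so G is the complete graph K_4. Any permutation of the 4 vertices preserves K_4, so Aut(K_4) = S_4 of order 4! = 24. Under this action every vertex can be carried to every other, so G is vertex-transitive.

Yes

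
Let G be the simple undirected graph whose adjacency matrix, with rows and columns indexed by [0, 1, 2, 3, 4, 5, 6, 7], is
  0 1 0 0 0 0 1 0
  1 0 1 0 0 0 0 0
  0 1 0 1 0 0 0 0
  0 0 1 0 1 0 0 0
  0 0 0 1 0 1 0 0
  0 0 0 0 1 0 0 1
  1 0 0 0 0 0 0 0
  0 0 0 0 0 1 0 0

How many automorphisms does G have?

2

The degree sequence is [2, 2, 2, 2, 2, 2, 1, 1]; the two degree-1 vertices 6 and 7 are the ends of a path, so G = P_8. The only nontrivial automorphism of a path is the end-to-end reflection, so Aut(G) ≅ Z_2.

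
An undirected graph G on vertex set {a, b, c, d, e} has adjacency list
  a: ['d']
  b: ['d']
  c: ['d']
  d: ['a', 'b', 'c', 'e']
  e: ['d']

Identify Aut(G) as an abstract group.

S_4

Vertex d has degree 4 and every other vertex has degree 1, so G is the star K_{1,4} with centre d. Any automorphism fixes the centre and permutes the 4 leaves freely, so Aut(G) ≅ S_4 of order 4! = 24.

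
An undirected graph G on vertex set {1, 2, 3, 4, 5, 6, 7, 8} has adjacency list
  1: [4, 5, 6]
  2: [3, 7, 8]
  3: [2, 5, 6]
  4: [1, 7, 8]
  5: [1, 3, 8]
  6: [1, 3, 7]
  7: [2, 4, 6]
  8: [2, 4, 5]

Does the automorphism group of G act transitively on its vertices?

Yes

G is 3-regular and bipartite on 2^3 = 8 vertices with girth 4; it is the hypercube graph Q_3. The symmetry group of the 3-cube is the hyperoctahedral group B_3 = Z_2 ≀ S_3, of order 2^3·3! = 48. This group acts transitively on the 8 vertices.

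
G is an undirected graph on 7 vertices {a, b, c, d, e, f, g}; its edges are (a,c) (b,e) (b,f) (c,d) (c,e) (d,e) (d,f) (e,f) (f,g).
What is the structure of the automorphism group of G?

Degrees alone do not determine every vertex (e.g. a and g both have degree 1), but their neighbour-degree multisets differ: N(a) has degrees [3] while N(g) has degrees [4]. Repeating this refinement separates all vertices, so the only automorphism is the identity.

the trivial group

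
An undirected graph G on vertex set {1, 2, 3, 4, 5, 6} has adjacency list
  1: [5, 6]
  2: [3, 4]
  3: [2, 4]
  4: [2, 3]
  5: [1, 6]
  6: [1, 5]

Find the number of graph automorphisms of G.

72

G has two connected components, {2, 3, 4} and {1, 5, 6}; each is 2-regular, so G = C_3 ⊔ C_3. With two isomorphic components, Aut(G) = Aut(C_3) ≀ S_2 = (D_3 × D_3) ⋊ Z_2: permute each cycle by D_3, then optionally swap the two cycles. Order 2·(2·3)² = 72.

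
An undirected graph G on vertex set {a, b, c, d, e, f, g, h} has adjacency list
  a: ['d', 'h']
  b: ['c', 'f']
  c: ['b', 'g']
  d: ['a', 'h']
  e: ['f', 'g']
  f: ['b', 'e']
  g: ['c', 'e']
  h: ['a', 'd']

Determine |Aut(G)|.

60

G has two connected components, {b, c, e, f, g} and {a, d, h}; each is 2-regular, so G = C_5 ⊔ C_3. No automorphism exchanges components of different sizes, hence Aut(G) is the direct product D_3 × D_5, order 60.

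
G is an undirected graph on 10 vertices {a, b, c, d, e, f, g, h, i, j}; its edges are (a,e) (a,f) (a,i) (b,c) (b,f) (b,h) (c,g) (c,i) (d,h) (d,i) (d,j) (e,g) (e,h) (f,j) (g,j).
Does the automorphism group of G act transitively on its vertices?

Yes

G is 3-regular on 10 vertices with no triangles and no 4-cycles (girth 5): this is the Petersen graph. It is a classical fact that the Petersen graph has automorphism group S_5 (order 120), arising from its description as the Kneser graph K(5,2). Under this action every vertex can be carried to every other, so G is vertex-transitive.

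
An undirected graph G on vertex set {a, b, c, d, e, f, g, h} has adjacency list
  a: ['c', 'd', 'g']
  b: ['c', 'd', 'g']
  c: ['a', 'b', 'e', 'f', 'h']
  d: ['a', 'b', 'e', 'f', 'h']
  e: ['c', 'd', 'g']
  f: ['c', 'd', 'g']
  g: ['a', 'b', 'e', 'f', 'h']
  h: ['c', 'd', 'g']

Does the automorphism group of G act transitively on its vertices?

Automorphisms preserve degree, but G has vertices of degree 3 and vertices of degree 5; no automorphism maps one to the other, so G is not vertex-transitive.

No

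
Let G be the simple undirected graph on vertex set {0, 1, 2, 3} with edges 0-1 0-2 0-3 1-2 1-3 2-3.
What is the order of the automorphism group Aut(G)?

All 4 vertices are pairwise adjacent: G = K_4. Every bijection on the vertex set is an automorphism of K_4; hence Aut(K_4) ≅ S_4, order 24.

24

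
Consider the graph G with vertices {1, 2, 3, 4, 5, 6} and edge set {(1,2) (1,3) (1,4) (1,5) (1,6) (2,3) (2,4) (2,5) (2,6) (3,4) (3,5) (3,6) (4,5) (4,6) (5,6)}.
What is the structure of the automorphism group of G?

the symmetric group on 6 letters

All 6 vertices are pairwise adjacent: G = K_6. Every bijection on the vertex set is an automorphism of K_6; hence Aut(K_6) ≅ S_6, order 720.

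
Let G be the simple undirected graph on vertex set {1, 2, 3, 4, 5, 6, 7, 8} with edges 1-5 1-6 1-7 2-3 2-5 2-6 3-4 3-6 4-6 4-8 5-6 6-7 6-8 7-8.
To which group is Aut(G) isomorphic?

Vertex 6 is the unique vertex of degree 7; the remaining 7 vertices each have degree 3 and induce a cycle, so G is the wheel on 8 vertices with hub 6. Every automorphism fixes the hub and acts on the rim 7-cycle, so Aut(G) ≅ Aut(C_7) = D_7 of order 14.

the dihedral group of order 14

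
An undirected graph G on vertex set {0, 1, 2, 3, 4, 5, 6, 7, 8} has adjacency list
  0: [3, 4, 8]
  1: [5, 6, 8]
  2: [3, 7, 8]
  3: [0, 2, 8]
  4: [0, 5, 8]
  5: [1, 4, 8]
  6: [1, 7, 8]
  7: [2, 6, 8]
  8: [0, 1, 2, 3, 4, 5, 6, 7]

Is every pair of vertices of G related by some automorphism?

No

Vertex 8 is the only vertex of degree 8, so every automorphism fixes it; G is not vertex-transitive.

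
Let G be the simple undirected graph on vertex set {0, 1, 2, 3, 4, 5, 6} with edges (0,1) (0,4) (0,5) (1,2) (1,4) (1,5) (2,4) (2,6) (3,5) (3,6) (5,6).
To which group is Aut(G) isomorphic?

The degree sequence is [3, 4, 3, 2, 3, 4, 3]. Checking the degree-preserving permutations of the vertex set shows that none except the identity preserves every edge, so Aut(G) is trivial.

1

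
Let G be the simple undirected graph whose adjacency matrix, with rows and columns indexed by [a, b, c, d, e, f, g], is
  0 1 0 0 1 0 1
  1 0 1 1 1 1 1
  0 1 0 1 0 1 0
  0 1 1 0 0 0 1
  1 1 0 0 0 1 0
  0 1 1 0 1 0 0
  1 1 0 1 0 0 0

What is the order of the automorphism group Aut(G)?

12

Vertex b is the unique vertex of degree 6; the remaining 6 vertices each have degree 3 and induce a cycle, so G is the wheel on 7 vertices with hub b. With the hub fixed, the remaining symmetry is that of the rim cycle C_6, giving the dihedral group D_6.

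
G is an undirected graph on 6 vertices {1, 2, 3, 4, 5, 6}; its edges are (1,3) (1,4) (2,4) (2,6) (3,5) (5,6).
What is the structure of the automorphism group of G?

Every vertex has degree 2 and the graph is connected, so G is the 6-cycle C_6. The automorphisms of the 6-cycle are exactly the symmetries of a regular 6-gon: the dihedral group D_6, |D_6| = 12.

D_6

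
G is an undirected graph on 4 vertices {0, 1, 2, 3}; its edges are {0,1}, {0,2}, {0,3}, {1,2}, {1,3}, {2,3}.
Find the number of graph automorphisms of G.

24

Every vertex has degree 3, so G is the complete graph K_4. Any permutation of the 4 vertices preserves K_4, so Aut(K_4) = S_4 of order 4! = 24.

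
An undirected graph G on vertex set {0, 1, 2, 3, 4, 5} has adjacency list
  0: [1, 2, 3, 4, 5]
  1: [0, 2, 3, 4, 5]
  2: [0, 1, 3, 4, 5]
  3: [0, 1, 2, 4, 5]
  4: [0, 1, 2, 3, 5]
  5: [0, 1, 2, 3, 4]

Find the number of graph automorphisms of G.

720

Every vertex has degree 5, so G is the complete graph K_6. Every bijection on the vertex set is an automorphism of K_6; hence Aut(K_6) ≅ S_6, order 720.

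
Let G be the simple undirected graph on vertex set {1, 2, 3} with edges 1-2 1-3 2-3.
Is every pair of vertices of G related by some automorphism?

Yes

Every vertex has degree 2, so G is the complete graph K_3. Every bijection on the vertex set is an automorphism of K_3; hence Aut(K_3) ≅ S_3, order 6. Under this action every vertex can be carried to every other, so G is vertex-transitive.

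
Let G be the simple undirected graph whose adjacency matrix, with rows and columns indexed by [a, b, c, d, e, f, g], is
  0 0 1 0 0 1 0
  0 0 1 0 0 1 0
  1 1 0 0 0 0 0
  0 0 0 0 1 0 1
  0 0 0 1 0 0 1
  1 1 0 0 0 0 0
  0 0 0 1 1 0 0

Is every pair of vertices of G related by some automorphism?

No

G has two connected components, {a, b, c, f} and {d, e, g}; each is 2-regular, so G = C_4 ⊔ C_3. The orbit of a under Aut(G) is {a, b, c, f}, which does not contain d, so G is not vertex-transitive.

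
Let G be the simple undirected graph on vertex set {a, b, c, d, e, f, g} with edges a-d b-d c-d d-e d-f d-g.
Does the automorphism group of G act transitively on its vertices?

No

Vertex d is the only vertex of degree 6, so every automorphism fixes it; G is not vertex-transitive.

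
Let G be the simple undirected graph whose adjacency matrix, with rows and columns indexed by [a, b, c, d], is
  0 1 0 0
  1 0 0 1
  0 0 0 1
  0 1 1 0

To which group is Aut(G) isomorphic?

The degree sequence is [1, 2, 1, 2]; the two degree-1 vertices a and c are the ends of a path, so G = P_4. The only nontrivial automorphism of a path is the end-to-end reflection, so Aut(G) ≅ Z_2.

C_2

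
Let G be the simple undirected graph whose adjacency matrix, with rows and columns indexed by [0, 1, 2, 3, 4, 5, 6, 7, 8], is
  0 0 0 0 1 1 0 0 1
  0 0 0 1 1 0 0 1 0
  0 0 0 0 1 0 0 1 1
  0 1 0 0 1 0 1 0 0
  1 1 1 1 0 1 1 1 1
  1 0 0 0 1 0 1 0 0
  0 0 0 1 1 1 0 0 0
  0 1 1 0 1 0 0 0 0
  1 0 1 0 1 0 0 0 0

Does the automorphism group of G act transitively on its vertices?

No

Vertex 4 is the only vertex of degree 8, so every automorphism fixes it; G is not vertex-transitive.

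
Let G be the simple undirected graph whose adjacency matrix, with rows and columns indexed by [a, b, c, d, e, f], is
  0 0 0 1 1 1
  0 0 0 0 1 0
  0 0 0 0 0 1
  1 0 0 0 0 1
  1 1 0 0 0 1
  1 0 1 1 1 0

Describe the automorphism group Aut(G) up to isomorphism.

1

Degrees alone do not determine every vertex (e.g. a and e both have degree 3), but their neighbour-degree multisets differ: N(a) has degrees [2, 3, 4] while N(e) has degrees [1, 3, 4]. Repeating this refinement separates all vertices, so the only automorphism is the identity.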